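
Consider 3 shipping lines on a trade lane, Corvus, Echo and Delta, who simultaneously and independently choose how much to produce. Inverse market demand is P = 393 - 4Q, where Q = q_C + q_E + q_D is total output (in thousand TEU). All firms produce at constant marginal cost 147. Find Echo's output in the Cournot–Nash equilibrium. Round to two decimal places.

Each firm earns π_i = (393 - 4Q)q_i - 147q_i.
Setting ∂π_i/∂q_i = 0 with rivals' quantities fixed: 246 - 8q_i - 4·Σ_{j≠i} q_j = 0.
With identical firms every q_j equals q_i, so Σ_{j≠i} q_j = 2q_i and 246 = 16q_i, giving q_i = 123/8.

15.38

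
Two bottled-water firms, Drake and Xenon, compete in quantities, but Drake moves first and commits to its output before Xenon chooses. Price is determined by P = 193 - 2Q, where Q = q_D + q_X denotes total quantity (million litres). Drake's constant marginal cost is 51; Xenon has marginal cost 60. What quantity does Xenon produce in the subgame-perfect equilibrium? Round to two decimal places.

14.38

Solve by backward induction. Given q_D, the follower Xenon maximises π_X = (193 - 2q_D - 2q_X)q_X - 60q_X.
Follower FOC: 133 - 2q_D - 4q_X = 0, so q_X(q_D) = (133 - 2q_D)/4.
The leader anticipates this reaction. Substituting into P = 193 - 2Q gives P = 253/2 - q_D, so π_D = (253/2 - q_D)q_D - 51q_D.
Leader FOC: 151/2 - 2q_D = 0, so q_D = 151/4.
Then q_X = (133 - 2·(151/4))/4 = 115/8.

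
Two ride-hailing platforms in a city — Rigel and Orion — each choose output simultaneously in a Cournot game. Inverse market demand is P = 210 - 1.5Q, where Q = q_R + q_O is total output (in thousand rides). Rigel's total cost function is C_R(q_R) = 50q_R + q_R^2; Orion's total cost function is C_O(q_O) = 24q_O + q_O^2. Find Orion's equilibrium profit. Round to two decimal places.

Rigel's profit: π_R = (210 - 1.5Q)q_R - (50q_R + q_R²). Setting ∂π_R/∂q_R = 0: 160 - 5q_R - (3/2)(q_O) = 0.
Orion's profit: π_O = (210 - 1.5Q)q_O - (24q_O + q_O²). Setting ∂π_O/∂q_O = 0: 186 - 5q_O - (3/2)(q_R) = 0.
So q_R = (160 - (3/2)q_O)/5 and q_O = (186 - (3/2)q_R)/5.
Substituting one into the other gives q_R = 22.9011 and q_O = 30.3297.
Price P = 210 - (3/2)·(692/13) = 1692/13.
Orion's profit: (1692/13)·30.3297 - 24·30.3297 - 30.3297² = 2299.7223.

2299.72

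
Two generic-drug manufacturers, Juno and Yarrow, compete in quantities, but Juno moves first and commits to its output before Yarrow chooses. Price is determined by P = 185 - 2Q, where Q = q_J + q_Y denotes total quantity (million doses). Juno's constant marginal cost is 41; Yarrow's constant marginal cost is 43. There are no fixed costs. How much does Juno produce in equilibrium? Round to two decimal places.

The follower Yarrow best-responds to any q_J: π_Y = (185 - 2Q)q_Y - 43q_Y.
∂π_Y/∂q_Y = 142 - 2q_J - 4q_Y = 0 gives the reaction function q_Y = (142 - 2q_J)/4.
Juno substitutes q_Y(q_J) into its own profit: π_J = q_J(185 - 2q_J - (142 - 2q_J)/2) - 41q_J = (114 - q_J)q_J - 41q_J.
Maximising: ∂π_J/∂q_J = 73 - 2q_J = 0, giving q_J = 73/2.
Then q_Y = (142 - 2·(73/2))/4 = 69/4.

36.50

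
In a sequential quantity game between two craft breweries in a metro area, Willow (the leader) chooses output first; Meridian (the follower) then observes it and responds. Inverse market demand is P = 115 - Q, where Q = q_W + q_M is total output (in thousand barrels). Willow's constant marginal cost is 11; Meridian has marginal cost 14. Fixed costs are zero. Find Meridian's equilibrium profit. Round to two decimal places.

The follower Meridian best-responds to any q_W: π_M = (115 - Q)q_M - 14q_M.
Follower FOC: 101 - q_W - 2q_M = 0, so q_M(q_W) = (101 - q_W)/2.
The leader anticipates this reaction. Substituting into P = 115 - Q gives P = 129/2 - (1/2)q_W, so π_W = (129/2 - (1/2)q_W)q_W - 11q_W.
Maximising: ∂π_W/∂q_W = 107/2 - q_W = 0, giving q_W = 107/2.
Then q_M = (101 - 107/2)/2 = 95/4.
Price P = 115 - 309/4 = 151/4.
Meridian's profit: (151/4 - 14)·(95/4) = 564.0625.

564.06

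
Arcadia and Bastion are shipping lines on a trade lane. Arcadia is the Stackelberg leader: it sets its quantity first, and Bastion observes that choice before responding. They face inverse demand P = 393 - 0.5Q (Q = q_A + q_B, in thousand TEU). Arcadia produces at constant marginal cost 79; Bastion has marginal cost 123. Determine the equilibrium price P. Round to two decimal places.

Solve by backward induction. Given q_A, the follower Bastion maximises π_B = (393 - (1/2)q_A - (1/2)q_B)q_B - 123q_B.
Follower FOC: 270 - (1/2)q_A - q_B = 0, so q_B(q_A) = (270 - (1/2)q_A).
The leader anticipates this reaction. Substituting into P = 393 - 0.5Q gives P = 258 - (1/4)q_A, so π_A = (258 - (1/4)q_A)q_A - 79q_A.
Leader FOC: 179 - (1/2)q_A = 0, so q_A = 358.
Then q_B = (270 - (1/2)·358) = 91.
Total output Q = 449, so price P = 393 - (1/2)·449 = 337/2.

168.50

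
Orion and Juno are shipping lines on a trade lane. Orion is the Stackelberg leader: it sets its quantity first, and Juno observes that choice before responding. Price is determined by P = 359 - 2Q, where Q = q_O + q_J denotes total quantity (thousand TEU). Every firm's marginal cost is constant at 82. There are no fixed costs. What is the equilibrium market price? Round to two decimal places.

151.25

The follower Juno best-responds to any q_O: π_J = (359 - 2Q)q_J - 82q_J.
Follower FOC: 277 - 2q_O - 4q_J = 0, so q_J(q_O) = (277 - 2q_O)/4.
Orion substitutes q_J(q_O) into its own profit: π_O = q_O(359 - 2q_O - (277 - 2q_O)/2) - 82q_O = (441/2 - q_O)q_O - 82q_O.
Maximising: ∂π_O/∂q_O = 277/2 - 2q_O = 0, giving q_O = 277/4.
Then q_J = (277 - 2·(277/4))/4 = 277/8.
Total output Q = 831/8, so price P = 359 - 2·(831/8) = 605/4.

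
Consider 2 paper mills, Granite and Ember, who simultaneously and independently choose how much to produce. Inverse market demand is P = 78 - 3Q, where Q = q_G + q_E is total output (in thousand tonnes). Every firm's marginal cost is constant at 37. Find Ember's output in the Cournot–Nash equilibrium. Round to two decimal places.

4.56

Each firm earns π_i = (78 - 3Q)q_i - 37q_i.
Setting ∂π_i/∂q_i = 0 with rivals' quantities fixed: 41 - 6q_i - 3q_j = 0.
With identical firms every q_j equals q_i, so q_j = q_i and 41 = 9q_i, giving q_i = 41/9.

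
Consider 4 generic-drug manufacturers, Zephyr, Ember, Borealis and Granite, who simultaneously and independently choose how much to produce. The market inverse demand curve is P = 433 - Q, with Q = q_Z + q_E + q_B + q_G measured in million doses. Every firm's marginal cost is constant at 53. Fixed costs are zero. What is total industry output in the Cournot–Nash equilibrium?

A representative firm's profit is π_i = q_i(433 - Q) - 53q_i.
Setting ∂π_i/∂q_i = 0 with rivals' quantities fixed: 380 - 2q_i - Σ_{j≠i} q_j = 0.
By symmetry each firm produces the same amount; substituting Σ_{j≠i} q_j = 3q_i yields q_i = 380/5 = 76.
Total output Q = 76 + 76 + 76 + 76 = 304.

304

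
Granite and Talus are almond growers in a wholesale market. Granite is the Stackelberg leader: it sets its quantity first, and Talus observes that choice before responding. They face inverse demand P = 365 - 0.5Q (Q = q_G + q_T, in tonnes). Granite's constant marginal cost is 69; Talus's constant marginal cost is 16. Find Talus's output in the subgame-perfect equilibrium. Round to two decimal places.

227.50

Solve by backward induction. Given q_G, the follower Talus maximises π_T = (365 - (1/2)q_G - (1/2)q_T)q_T - 16q_T.
Setting the follower's marginal profit to zero, 349 - (1/2)q_G - q_T = 0, i.e. q_T = (349 - (1/2)q_G).
Granite substitutes q_T(q_G) into its own profit: π_G = q_G(365 - (1/2)q_G - (349 - (1/2)q_G)/2) - 69q_G = (381/2 - (1/4)q_G)q_G - 69q_G.
Leader FOC: 243/2 - (1/2)q_G = 0, so q_G = 243.
Then q_T = (349 - (1/2)·243) = 455/2.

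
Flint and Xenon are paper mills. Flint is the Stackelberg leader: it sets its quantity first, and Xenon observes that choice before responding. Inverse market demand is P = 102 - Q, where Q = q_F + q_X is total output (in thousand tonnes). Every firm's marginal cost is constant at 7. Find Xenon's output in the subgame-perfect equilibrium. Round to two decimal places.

Solve by backward induction. Given q_F, the follower Xenon maximises π_X = (102 - q_F - q_X)q_X - 7q_X.
Follower FOC: 95 - q_F - 2q_X = 0, so q_X(q_F) = (95 - q_F)/2.
Flint substitutes q_X(q_F) into its own profit: π_F = q_F(102 - q_F - (95 - q_F)/2) - 7q_F = (109/2 - (1/2)q_F)q_F - 7q_F.
Leader FOC: 95/2 - q_F = 0, so q_F = 95/2.
Then q_X = (95 - 95/2)/2 = 95/4.

23.75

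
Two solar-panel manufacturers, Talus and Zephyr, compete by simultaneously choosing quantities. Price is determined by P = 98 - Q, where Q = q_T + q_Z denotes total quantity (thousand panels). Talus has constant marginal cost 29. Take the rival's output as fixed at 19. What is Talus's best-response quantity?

25

With the rival's output fixed at 19, Talus's profit is π_T = (98 - 19 - q_T)q_T - (29q_T) = (79 - q_T)q_T - (29q_T).
∂π_T/∂q_T = 50 - 2q_T = 0, so q_T = 25.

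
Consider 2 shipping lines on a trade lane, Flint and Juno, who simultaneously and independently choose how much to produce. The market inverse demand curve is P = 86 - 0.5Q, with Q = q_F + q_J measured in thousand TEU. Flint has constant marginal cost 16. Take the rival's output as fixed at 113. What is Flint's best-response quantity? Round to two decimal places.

With the rival's output fixed at 113, Flint's profit is π_F = (86 - (1/2)·113 - (1/2)q_F)q_F - (16q_F) = (59/2 - (1/2)q_F)q_F - (16q_F).
∂π_F/∂q_F = 27/2 - q_F = 0, so q_F = 27/2.

13.50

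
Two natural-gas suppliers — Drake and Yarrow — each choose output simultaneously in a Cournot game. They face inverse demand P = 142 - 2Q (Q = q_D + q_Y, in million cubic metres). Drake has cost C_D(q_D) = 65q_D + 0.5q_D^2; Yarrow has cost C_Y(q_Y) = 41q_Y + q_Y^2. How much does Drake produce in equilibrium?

10

Drake's profit: π_D = (142 - 2Q)q_D - (65q_D + (1/2)q_D²). Setting ∂π_D/∂q_D = 0: 77 - 5q_D - 2(q_Y) = 0.
Yarrow's first-order condition: 101 - 6q_Y - 2(q_D) = 0.
So q_D = (77 - 2q_Y)/5 and q_Y = (101 - 2q_D)/6.
Solving the pair: q_D = 10, q_Y = 27/2.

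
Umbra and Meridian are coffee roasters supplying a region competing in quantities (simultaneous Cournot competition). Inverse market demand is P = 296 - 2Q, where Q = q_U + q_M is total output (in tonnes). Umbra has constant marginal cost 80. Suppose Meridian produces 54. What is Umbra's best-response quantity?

27

With the rival's output fixed at 54, Umbra's profit is π_U = (296 - 2·54 - 2q_U)q_U - (80q_U) = (188 - 2q_U)q_U - (80q_U).
∂π_U/∂q_U = 108 - 4q_U = 0, so q_U = 27.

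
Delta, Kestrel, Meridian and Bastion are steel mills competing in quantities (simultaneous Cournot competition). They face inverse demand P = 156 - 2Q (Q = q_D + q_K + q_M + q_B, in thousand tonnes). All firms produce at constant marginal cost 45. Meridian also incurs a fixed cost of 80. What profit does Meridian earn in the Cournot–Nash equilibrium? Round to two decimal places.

166.42

A representative firm's profit is π_i = q_i(156 - 2Q) - 45q_i.
First-order condition (treating rivals' output as given): 111 - 4q_i - 2·Σ_{j≠i} q_j = 0.
By symmetry each firm produces the same amount; substituting Σ_{j≠i} q_j = 3q_i yields q_i = 111/10.
Price P = 156 - 2·(222/5) = 336/5.
Meridian's profit: (336/5 - 45)·(111/10) - 80 = 166.4200.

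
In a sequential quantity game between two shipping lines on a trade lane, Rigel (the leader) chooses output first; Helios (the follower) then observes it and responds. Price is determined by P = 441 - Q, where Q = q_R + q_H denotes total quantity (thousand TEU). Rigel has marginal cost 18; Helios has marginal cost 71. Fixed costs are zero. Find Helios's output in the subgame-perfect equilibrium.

66

The follower Helios best-responds to any q_R: π_H = (441 - Q)q_H - 71q_H.
∂π_H/∂q_H = 370 - q_R - 2q_H = 0 gives the reaction function q_H = (370 - q_R)/2.
The leader anticipates this reaction. Substituting into P = 441 - Q gives P = 256 - (1/2)q_R, so π_R = (256 - (1/2)q_R)q_R - 18q_R.
Leader FOC: 238 - q_R = 0, so q_R = 238.
Then q_H = (370 - 238)/2 = 66.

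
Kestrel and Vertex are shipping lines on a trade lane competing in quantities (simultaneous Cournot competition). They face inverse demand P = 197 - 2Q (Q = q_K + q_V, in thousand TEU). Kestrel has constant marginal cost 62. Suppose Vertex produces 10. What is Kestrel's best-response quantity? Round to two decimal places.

28.75

With the rival's output fixed at 10, Kestrel's profit is π_K = (197 - 2·10 - 2q_K)q_K - (62q_K) = (177 - 2q_K)q_K - (62q_K).
∂π_K/∂q_K = 115 - 4q_K = 0, so q_K = 115/4.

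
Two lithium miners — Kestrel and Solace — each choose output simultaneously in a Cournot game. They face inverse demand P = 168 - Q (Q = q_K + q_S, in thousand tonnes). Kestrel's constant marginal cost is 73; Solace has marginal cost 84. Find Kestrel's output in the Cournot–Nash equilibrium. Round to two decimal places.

35.33

Kestrel's profit: π_K = (168 - Q)q_K - (73q_K). Setting ∂π_K/∂q_K = 0: 95 - 2q_K - (q_S) = 0.
Solace's first-order condition: 84 - 2q_S - (q_K) = 0.
Best responses: q_K = (95 - q_S)/2, q_S = (84 - q_K)/2.
Substituting one into the other gives q_K = 106/3 and q_S = 73/3.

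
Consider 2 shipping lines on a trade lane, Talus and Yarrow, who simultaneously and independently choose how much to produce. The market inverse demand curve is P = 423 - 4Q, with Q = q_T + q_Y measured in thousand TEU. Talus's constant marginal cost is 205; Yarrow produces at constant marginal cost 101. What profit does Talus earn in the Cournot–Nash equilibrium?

361

Talus's profit: π_T = (423 - 4Q)q_T - (205q_T). Setting ∂π_T/∂q_T = 0: 218 - 8q_T - 4(q_Y) = 0.
Yarrow's profit: π_Y = (423 - 4Q)q_Y - (101q_Y). Setting ∂π_Y/∂q_Y = 0: 322 - 8q_Y - 4(q_T) = 0.
Rearranging gives the reaction functions q_T = (218 - 4q_Y)/8 and q_Y = (322 - 4q_T)/8.
Solving the pair: q_T = 19/2, q_Y = 71/2.
Price P = 423 - 4·45 = 243.
Talus's profit: (243 - 205)·(19/2) = 361.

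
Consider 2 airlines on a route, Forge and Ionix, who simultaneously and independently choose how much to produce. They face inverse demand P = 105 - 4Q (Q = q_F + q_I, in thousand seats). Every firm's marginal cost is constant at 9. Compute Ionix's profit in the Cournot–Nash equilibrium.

256

A representative firm's profit is π_i = q_i(105 - 4Q) - 9q_i.
Setting ∂π_i/∂q_i = 0 with rivals' quantities fixed: 96 - 8q_i - 4q_j = 0.
By symmetry each firm produces the same amount; substituting q_j = q_i yields q_i = 96/12 = 8.
Price P = 105 - 4·16 = 41.
Ionix's profit: (41 - 9)·8 = 256.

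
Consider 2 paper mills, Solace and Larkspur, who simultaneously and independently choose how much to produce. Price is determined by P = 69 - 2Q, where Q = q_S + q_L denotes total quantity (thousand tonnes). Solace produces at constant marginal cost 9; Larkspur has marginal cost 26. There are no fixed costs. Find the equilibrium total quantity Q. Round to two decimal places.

Solace's profit: π_S = (69 - 2Q)q_S - (9q_S). Setting ∂π_S/∂q_S = 0: 60 - 4q_S - 2(q_L) = 0.
Larkspur's first-order condition: 43 - 4q_L - 2(q_S) = 0.
So q_S = (60 - 2q_L)/4 and q_L = (43 - 2q_S)/4.
Solving the pair: q_S = 77/6, q_L = 13/3.
Total output Q = 77/6 + 13/3 = 103/6.

17.17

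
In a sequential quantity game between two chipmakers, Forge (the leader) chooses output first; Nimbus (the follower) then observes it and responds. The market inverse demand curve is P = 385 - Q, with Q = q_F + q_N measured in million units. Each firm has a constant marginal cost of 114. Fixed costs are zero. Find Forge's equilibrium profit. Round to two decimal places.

Solve by backward induction. Given q_F, the follower Nimbus maximises π_N = (385 - q_F - q_N)q_N - 114q_N.
Setting the follower's marginal profit to zero, 271 - q_F - 2q_N = 0, i.e. q_N = (271 - q_F)/2.
Forge substitutes q_N(q_F) into its own profit: π_F = q_F(385 - q_F - (271 - q_F)/2) - 114q_F = (499/2 - (1/2)q_F)q_F - 114q_F.
The leader's first-order condition 271/2 - q_F = 0 yields q_F = 271/2.
Then q_N = (271 - 271/2)/2 = 271/4.
Price P = 385 - 813/4 = 727/4.
Forge's profit: (727/4 - 114)·(271/2) = 9180.1250.

9180.13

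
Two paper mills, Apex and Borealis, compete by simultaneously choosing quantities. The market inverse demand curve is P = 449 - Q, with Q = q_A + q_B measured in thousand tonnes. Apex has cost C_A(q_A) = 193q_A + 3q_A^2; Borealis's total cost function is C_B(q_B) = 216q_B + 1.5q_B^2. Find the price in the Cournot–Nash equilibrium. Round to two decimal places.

380.92

Apex's profit: π_A = (449 - Q)q_A - (193q_A + 3q_A²). Setting ∂π_A/∂q_A = 0: 256 - 8q_A - (q_B) = 0.
Borealis's first-order condition: 233 - 5q_B - (q_A) = 0.
Rearranging gives the reaction functions q_A = (256 - q_B)/8 and q_B = (233 - q_A)/5.
Solving the pair: q_A = 349/13, q_B = 536/13.
Total output Q = 885/13, so price P = 449 - 885/13 = 380.9231.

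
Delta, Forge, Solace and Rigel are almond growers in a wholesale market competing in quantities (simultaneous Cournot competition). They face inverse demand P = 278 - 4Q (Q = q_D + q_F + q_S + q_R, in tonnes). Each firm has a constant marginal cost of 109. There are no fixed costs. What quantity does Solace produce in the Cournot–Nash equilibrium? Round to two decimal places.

Each firm earns π_i = (278 - 4Q)q_i - 109q_i.
Setting ∂π_i/∂q_i = 0 with rivals' quantities fixed: 169 - 8q_i - 4·Σ_{j≠i} q_j = 0.
By symmetry each firm produces the same amount; substituting Σ_{j≠i} q_j = 3q_i yields q_i = 169/20.

8.45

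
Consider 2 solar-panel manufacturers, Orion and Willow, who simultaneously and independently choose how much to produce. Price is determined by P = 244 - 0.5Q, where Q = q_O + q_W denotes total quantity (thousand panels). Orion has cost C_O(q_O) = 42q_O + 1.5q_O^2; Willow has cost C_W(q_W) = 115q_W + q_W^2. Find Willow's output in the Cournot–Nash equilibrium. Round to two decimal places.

Orion's profit: π_O = (244 - 0.5Q)q_O - (42q_O + (3/2)q_O²). Setting ∂π_O/∂q_O = 0: 202 - 4q_O - (1/2)(q_W) = 0.
Willow's profit: π_W = (244 - 0.5Q)q_W - (115q_W + q_W²). Setting ∂π_W/∂q_W = 0: 129 - 3q_W - (1/2)(q_O) = 0.
Rearranging gives the reaction functions q_O = (202 - (1/2)q_W)/4 and q_W = (129 - (1/2)q_O)/3.
Substituting one into the other gives q_O = 46.0851 and q_W = 1660/47.

35.32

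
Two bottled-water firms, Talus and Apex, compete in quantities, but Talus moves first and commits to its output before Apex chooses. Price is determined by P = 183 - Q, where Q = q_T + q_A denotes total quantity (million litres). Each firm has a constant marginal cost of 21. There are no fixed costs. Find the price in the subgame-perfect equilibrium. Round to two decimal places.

61.50

The follower Apex best-responds to any q_T: π_A = (183 - Q)q_A - 21q_A.
∂π_A/∂q_A = 162 - q_T - 2q_A = 0 gives the reaction function q_A = (162 - q_T)/2.
Talus substitutes q_A(q_T) into its own profit: π_T = q_T(183 - q_T - (162 - q_T)/2) - 21q_T = (102 - (1/2)q_T)q_T - 21q_T.
Maximising: ∂π_T/∂q_T = 81 - q_T = 0, giving q_T = 81.
Then q_A = (162 - 81)/2 = 81/2.
Total output Q = 243/2, so price P = 183 - 243/2 = 123/2.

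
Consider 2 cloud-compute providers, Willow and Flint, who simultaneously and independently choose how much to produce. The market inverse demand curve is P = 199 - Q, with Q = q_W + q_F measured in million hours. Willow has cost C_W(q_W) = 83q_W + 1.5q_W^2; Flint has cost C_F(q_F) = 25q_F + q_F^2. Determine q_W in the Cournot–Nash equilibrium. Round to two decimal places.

Willow's profit: π_W = (199 - Q)q_W - (83q_W + (3/2)q_W²). Setting ∂π_W/∂q_W = 0: 116 - 5q_W - (q_F) = 0.
Flint's profit: π_F = (199 - Q)q_F - (25q_F + q_F²). Setting ∂π_F/∂q_F = 0: 174 - 4q_F - (q_W) = 0.
So q_W = (116 - q_F)/5 and q_F = (174 - q_W)/4.
Substituting one into the other gives q_W = 290/19 and q_F = 754/19.

15.26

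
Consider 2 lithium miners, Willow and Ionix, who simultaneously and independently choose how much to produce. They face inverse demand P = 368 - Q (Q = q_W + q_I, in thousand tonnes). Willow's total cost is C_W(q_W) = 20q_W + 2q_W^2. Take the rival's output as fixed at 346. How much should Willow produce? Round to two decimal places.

0.33

With the rival's output fixed at 346, Willow's profit is π_W = (368 - 346 - q_W)q_W - (20q_W + 2q_W²) = (22 - q_W)q_W - (20q_W + 2q_W²).
∂π_W/∂q_W = 2 - 6q_W = 0, so q_W = 1/3.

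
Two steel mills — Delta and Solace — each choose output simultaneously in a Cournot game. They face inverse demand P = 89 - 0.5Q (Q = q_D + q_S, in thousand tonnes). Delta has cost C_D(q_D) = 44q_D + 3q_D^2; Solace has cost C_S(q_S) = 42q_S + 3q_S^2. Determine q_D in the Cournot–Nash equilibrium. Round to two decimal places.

Delta's profit: π_D = (89 - 0.5Q)q_D - (44q_D + 3q_D²). Setting ∂π_D/∂q_D = 0: 45 - 7q_D - (1/2)(q_S) = 0.
Solace's profit: π_S = (89 - 0.5Q)q_S - (42q_S + 3q_S²). Setting ∂π_S/∂q_S = 0: 47 - 7q_S - (1/2)(q_D) = 0.
Rearranging gives the reaction functions q_D = (45 - (1/2)q_S)/7 and q_S = (47 - (1/2)q_D)/7.
Solving the pair: q_D = 1166/195, q_S = 1226/195.

5.98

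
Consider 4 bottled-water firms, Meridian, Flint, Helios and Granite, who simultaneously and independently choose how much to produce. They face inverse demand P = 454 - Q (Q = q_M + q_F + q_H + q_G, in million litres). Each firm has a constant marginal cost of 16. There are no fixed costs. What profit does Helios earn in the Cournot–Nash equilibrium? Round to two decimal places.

Each firm earns π_i = (454 - Q)q_i - 16q_i.
Setting ∂π_i/∂q_i = 0 with rivals' quantities fixed: 438 - 2q_i - Σ_{j≠i} q_j = 0.
By symmetry each firm produces the same amount; substituting Σ_{j≠i} q_j = 3q_i yields q_i = 438/5.
Price P = 454 - 1752/5 = 518/5.
Helios's profit: (518/5 - 16)·(438/5) = 7673.7600.

7673.76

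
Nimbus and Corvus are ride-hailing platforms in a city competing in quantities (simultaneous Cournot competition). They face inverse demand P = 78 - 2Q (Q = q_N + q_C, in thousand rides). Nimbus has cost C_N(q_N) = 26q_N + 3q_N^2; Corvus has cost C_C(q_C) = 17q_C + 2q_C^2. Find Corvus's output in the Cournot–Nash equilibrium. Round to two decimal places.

Nimbus's profit: π_N = (78 - 2Q)q_N - (26q_N + 3q_N²). Setting ∂π_N/∂q_N = 0: 52 - 10q_N - 2(q_C) = 0.
Corvus's first-order condition: 61 - 8q_C - 2(q_N) = 0.
Rearranging gives the reaction functions q_N = (52 - 2q_C)/10 and q_C = (61 - 2q_N)/8.
Solving the pair: q_N = 147/38, q_C = 253/38.

6.66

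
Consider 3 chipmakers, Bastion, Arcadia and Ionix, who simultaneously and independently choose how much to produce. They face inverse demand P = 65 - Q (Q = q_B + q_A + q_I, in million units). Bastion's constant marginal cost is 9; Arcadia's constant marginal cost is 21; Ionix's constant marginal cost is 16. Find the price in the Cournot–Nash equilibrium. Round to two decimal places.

Bastion's profit: π_B = (65 - Q)q_B - (9q_B). Setting ∂π_B/∂q_B = 0: 56 - 2q_B - (q_A + q_I) = 0.
Arcadia's profit: π_A = (65 - Q)q_A - (21q_A). Setting ∂π_A/∂q_A = 0: 44 - 2q_A - (q_B + q_I) = 0.
Ionix's profit: π_I = (65 - Q)q_I - (16q_I). Setting ∂π_I/∂q_I = 0: 49 - 2q_I - (q_B + q_A) = 0.
Adding the 3 conditions: 149 − 2Q − 2Q = 0, i.e. Q = 149/4.
Back-substituting: q_B = (56 − 149/4) = 75/4, q_A = (44 − 149/4) = 27/4, q_I = (49 − 149/4) = 47/4.
Total output Q = 149/4, so price P = 65 - 149/4 = 111/4.

27.75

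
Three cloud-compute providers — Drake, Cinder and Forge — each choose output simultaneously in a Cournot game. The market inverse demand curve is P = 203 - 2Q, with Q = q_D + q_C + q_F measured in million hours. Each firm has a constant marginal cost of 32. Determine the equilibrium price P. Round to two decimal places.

74.75

A representative firm's profit is π_i = q_i(203 - 2Q) - 32q_i.
First-order condition (treating rivals' output as given): 171 - 4q_i - 2·Σ_{j≠i} q_j = 0.
With identical firms every q_j equals q_i, so Σ_{j≠i} q_j = 2q_i and 171 = 8q_i, giving q_i = 171/8.
Total output Q = 513/8, so price P = 203 - 2·(513/8) = 299/4.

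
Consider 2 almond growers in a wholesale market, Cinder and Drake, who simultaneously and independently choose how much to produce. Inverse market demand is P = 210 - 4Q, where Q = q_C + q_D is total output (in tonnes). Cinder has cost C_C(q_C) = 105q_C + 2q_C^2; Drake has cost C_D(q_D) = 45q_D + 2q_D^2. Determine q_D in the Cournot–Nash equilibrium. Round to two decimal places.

Cinder's profit: π_C = (210 - 4Q)q_C - (105q_C + 2q_C²). Setting ∂π_C/∂q_C = 0: 105 - 12q_C - 4(q_D) = 0.
Drake's profit: π_D = (210 - 4Q)q_D - (45q_D + 2q_D²). Setting ∂π_D/∂q_D = 0: 165 - 12q_D - 4(q_C) = 0.
Rearranging gives the reaction functions q_C = (105 - 4q_D)/12 and q_D = (165 - 4q_C)/12.
Solving the pair: q_C = 75/16, q_D = 195/16.

12.19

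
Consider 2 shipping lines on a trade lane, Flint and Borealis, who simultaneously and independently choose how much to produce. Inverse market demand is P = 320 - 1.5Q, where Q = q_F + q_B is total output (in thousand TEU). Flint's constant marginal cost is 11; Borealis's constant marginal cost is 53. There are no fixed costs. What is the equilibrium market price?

Flint's profit: π_F = (320 - 1.5Q)q_F - (11q_F). Setting ∂π_F/∂q_F = 0: 309 - 3q_F - (3/2)(q_B) = 0.
Borealis's profit: π_B = (320 - 1.5Q)q_B - (53q_B). Setting ∂π_B/∂q_B = 0: 267 - 3q_B - (3/2)(q_F) = 0.
Best responses: q_F = (309 - (3/2)q_B)/3, q_B = (267 - (3/2)q_F)/3.
Substituting one into the other gives q_F = 78 and q_B = 50.
Total output Q = 128, so price P = 320 - (3/2)·128 = 128.

128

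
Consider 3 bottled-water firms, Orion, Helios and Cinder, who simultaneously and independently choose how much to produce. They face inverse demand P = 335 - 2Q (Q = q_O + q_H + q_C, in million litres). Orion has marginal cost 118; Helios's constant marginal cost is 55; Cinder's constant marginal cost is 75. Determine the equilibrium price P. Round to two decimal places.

Orion's profit: π_O = (335 - 2Q)q_O - (118q_O). Setting ∂π_O/∂q_O = 0: 217 - 4q_O - 2(q_H + q_C) = 0.
Helios's profit: π_H = (335 - 2Q)q_H - (55q_H). Setting ∂π_H/∂q_H = 0: 280 - 4q_H - 2(q_O + q_C) = 0.
Cinder's first-order condition: 260 - 4q_C - 2(q_O + q_H) = 0.
Summing all 3 equations gives 757 − 8Q = 0, hence Q = 757/8.
Back-substituting: q_O = (217 − 757/4)/2 = 111/8, q_H = (280 − 757/4)/2 = 363/8, q_C = (260 − 757/4)/2 = 283/8.
Total output Q = 757/8, so price P = 335 - 2·(757/8) = 583/4.

145.75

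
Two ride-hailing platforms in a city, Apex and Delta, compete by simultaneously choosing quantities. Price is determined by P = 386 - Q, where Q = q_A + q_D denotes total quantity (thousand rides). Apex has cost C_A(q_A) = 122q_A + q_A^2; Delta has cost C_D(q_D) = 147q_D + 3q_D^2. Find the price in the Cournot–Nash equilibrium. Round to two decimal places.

303.26

Apex's profit: π_A = (386 - Q)q_A - (122q_A + q_A²). Setting ∂π_A/∂q_A = 0: 264 - 4q_A - (q_D) = 0.
Delta's first-order condition: 239 - 8q_D - (q_A) = 0.
Rearranging gives the reaction functions q_A = (264 - q_D)/4 and q_D = (239 - q_A)/8.
Solving the pair: q_A = 1873/31, q_D = 692/31.
Total output Q = 82.7419, so price P = 386 - 82.7419 = 303.2581.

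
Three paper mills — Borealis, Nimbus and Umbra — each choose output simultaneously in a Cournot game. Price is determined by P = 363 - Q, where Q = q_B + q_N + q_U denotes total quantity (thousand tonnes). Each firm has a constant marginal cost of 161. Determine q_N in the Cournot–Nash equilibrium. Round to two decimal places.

A representative firm's profit is π_i = q_i(363 - Q) - 161q_i.
Setting ∂π_i/∂q_i = 0 with rivals' quantities fixed: 202 - 2q_i - Σ_{j≠i} q_j = 0.
With identical firms every q_j equals q_i, so Σ_{j≠i} q_j = 2q_i and 202 = 4q_i, giving q_i = 101/2.

50.50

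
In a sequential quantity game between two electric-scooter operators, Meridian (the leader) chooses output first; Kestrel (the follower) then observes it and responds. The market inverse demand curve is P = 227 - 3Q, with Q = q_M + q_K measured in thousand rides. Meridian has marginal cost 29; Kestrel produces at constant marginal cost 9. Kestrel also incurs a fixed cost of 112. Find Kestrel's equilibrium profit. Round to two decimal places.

Solve by backward induction. Given q_M, the follower Kestrel maximises π_K = (227 - 3q_M - 3q_K)q_K - 9q_K.
∂π_K/∂q_K = 218 - 3q_M - 6q_K = 0 gives the reaction function q_K = (218 - 3q_M)/6.
Meridian substitutes q_K(q_M) into its own profit: π_M = q_M(227 - 3q_M - (218 - 3q_M)/2) - 29q_M = (118 - (3/2)q_M)q_M - 29q_M.
Leader FOC: 89 - 3q_M = 0, so q_M = 89/3.
Then q_K = (218 - 3·(89/3))/6 = 43/2.
Price P = 227 - 3·(307/6) = 147/2.
Kestrel's profit: (147/2 - 9)·(43/2) - 112 = 1274.7500.

1274.75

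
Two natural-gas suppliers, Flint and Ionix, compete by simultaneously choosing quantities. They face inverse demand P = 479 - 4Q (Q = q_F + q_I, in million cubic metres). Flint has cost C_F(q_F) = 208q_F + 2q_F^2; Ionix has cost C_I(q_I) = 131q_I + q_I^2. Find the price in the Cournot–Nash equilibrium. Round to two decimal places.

Flint's profit: π_F = (479 - 4Q)q_F - (208q_F + 2q_F²). Setting ∂π_F/∂q_F = 0: 271 - 12q_F - 4(q_I) = 0.
Ionix's profit: π_I = (479 - 4Q)q_I - (131q_I + q_I²). Setting ∂π_I/∂q_I = 0: 348 - 10q_I - 4(q_F) = 0.
Rearranging gives the reaction functions q_F = (271 - 4q_I)/12 and q_I = (348 - 4q_F)/10.
Substituting one into the other gives q_F = 659/52 and q_I = 773/26.
Total output Q = 42.4038, so price P = 479 - 4·42.4038 = 309.3846.

309.38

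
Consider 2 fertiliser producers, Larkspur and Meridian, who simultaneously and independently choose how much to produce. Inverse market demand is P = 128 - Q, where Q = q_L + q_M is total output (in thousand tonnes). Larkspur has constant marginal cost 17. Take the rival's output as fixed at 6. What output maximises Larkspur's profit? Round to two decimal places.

With the rival's output fixed at 6, Larkspur's profit is π_L = (128 - 6 - q_L)q_L - (17q_L) = (122 - q_L)q_L - (17q_L).
∂π_L/∂q_L = 105 - 2q_L = 0, so q_L = 105/2.

52.50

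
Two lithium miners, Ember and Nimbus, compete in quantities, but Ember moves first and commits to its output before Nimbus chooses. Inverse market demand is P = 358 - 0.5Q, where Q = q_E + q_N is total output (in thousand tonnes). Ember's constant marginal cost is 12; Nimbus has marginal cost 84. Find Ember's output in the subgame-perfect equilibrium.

418

Solve by backward induction. Given q_E, the follower Nimbus maximises π_N = (358 - (1/2)q_E - (1/2)q_N)q_N - 84q_N.
∂π_N/∂q_N = 274 - (1/2)q_E - q_N = 0 gives the reaction function q_N = (274 - (1/2)q_E).
Ember substitutes q_N(q_E) into its own profit: π_E = q_E(358 - (1/2)q_E - (274 - (1/2)q_E)/2) - 12q_E = (221 - (1/4)q_E)q_E - 12q_E.
The leader's first-order condition 209 - (1/2)q_E = 0 yields q_E = 418.
Then q_N = (274 - (1/2)·418) = 65.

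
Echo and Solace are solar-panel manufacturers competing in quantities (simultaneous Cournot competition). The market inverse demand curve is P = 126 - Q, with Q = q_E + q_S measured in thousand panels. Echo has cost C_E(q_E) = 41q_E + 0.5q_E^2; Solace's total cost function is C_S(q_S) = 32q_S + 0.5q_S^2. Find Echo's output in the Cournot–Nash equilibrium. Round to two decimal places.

Echo's profit: π_E = (126 - Q)q_E - (41q_E + (1/2)q_E²). Setting ∂π_E/∂q_E = 0: 85 - 3q_E - (q_S) = 0.
Solace's profit: π_S = (126 - Q)q_S - (32q_S + (1/2)q_S²). Setting ∂π_S/∂q_S = 0: 94 - 3q_S - (q_E) = 0.
Rearranging gives the reaction functions q_E = (85 - q_S)/3 and q_S = (94 - q_E)/3.
Substituting one into the other gives q_E = 161/8 and q_S = 197/8.

20.13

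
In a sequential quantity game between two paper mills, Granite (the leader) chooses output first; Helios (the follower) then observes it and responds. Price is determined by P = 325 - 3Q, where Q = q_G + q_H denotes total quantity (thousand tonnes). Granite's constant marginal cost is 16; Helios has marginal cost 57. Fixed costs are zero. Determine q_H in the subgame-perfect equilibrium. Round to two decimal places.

15.50

Solve by backward induction. Given q_G, the follower Helios maximises π_H = (325 - 3q_G - 3q_H)q_H - 57q_H.
Follower FOC: 268 - 3q_G - 6q_H = 0, so q_H(q_G) = (268 - 3q_G)/6.
Granite substitutes q_H(q_G) into its own profit: π_G = q_G(325 - 3q_G - (268 - 3q_G)/2) - 16q_G = (191 - (3/2)q_G)q_G - 16q_G.
Leader FOC: 175 - 3q_G = 0, so q_G = 175/3.
Then q_H = (268 - 3·(175/3))/6 = 31/2.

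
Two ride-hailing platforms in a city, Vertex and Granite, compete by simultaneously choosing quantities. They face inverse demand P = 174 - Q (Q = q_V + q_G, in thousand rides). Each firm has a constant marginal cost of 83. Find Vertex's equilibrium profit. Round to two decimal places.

A representative firm's profit is π_i = q_i(174 - Q) - 83q_i.
Setting ∂π_i/∂q_i = 0 with rivals' quantities fixed: 91 - 2q_i - q_j = 0.
With identical firms every q_j equals q_i, so q_j = q_i and 91 = 3q_i, giving q_i = 91/3.
Price P = 174 - 182/3 = 340/3.
Vertex's profit: (340/3 - 83)·(91/3) = 920.1111.

920.11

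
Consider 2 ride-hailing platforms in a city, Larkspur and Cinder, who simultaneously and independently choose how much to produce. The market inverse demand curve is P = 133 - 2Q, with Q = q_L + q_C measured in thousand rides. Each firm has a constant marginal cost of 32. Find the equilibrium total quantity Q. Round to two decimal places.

33.67

Each firm earns π_i = (133 - 2Q)q_i - 32q_i.
Setting ∂π_i/∂q_i = 0 with rivals' quantities fixed: 101 - 4q_i - 2q_j = 0.
With identical firms every q_j equals q_i, so q_j = q_i and 101 = 6q_i, giving q_i = 101/6.
Total output Q = 101/6 + 101/6 = 101/3.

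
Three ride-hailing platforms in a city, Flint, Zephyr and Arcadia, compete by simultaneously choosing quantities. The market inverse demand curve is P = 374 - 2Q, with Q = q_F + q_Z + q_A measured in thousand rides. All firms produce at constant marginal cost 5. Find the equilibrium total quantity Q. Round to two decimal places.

Each firm earns π_i = (374 - 2Q)q_i - 5q_i.
Setting ∂π_i/∂q_i = 0 with rivals' quantities fixed: 369 - 4q_i - 2·Σ_{j≠i} q_j = 0.
With identical firms every q_j equals q_i, so Σ_{j≠i} q_j = 2q_i and 369 = 8q_i, giving q_i = 369/8.
Total output Q = 369/8 + 369/8 + 369/8 = 1107/8.

138.38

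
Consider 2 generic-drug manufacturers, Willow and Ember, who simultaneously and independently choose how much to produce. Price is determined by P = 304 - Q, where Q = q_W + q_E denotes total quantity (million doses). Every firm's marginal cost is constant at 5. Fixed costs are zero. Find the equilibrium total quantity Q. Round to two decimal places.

Each firm earns π_i = (304 - Q)q_i - 5q_i.
First-order condition (treating rivals' output as given): 299 - 2q_i - q_j = 0.
By symmetry each firm produces the same amount; substituting q_j = q_i yields q_i = 299/3.
Total output Q = 299/3 + 299/3 = 598/3.

199.33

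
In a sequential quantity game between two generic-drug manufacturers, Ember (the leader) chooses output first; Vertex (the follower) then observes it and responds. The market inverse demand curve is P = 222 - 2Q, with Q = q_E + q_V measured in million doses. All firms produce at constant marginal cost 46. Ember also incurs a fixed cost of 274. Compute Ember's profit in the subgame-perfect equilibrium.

The follower Vertex best-responds to any q_E: π_V = (222 - 2Q)q_V - 46q_V.
Setting the follower's marginal profit to zero, 176 - 2q_E - 4q_V = 0, i.e. q_V = (176 - 2q_E)/4.
The leader anticipates this reaction. Substituting into P = 222 - 2Q gives P = 134 - q_E, so π_E = (134 - q_E)q_E - 46q_E.
Leader FOC: 88 - 2q_E = 0, so q_E = 44.
Then q_V = (176 - 2·44)/4 = 22.
Price P = 222 - 2·66 = 90.
Ember's profit: (90 - 46)·44 - 274 = 1662.

1662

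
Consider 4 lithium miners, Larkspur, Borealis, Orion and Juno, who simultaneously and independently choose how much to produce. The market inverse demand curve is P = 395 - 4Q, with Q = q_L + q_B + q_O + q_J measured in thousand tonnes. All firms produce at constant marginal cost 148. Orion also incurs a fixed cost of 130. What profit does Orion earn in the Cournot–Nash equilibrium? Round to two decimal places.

A representative firm's profit is π_i = q_i(395 - 4Q) - 148q_i.
First-order condition (treating rivals' output as given): 247 - 8q_i - 4·Σ_{j≠i} q_j = 0.
With identical firms every q_j equals q_i, so Σ_{j≠i} q_j = 3q_i and 247 = 20q_i, giving q_i = 247/20.
Price P = 395 - 4·(247/5) = 987/5.
Orion's profit: (987/5 - 148)·(247/20) - 130 = 480.0900.

480.09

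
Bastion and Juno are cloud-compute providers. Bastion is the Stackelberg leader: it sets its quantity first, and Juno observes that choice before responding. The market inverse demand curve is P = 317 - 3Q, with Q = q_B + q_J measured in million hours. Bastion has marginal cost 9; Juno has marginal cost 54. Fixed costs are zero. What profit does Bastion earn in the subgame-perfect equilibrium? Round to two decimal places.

Solve by backward induction. Given q_B, the follower Juno maximises π_J = (317 - 3q_B - 3q_J)q_J - 54q_J.
Follower FOC: 263 - 3q_B - 6q_J = 0, so q_J(q_B) = (263 - 3q_B)/6.
Bastion substitutes q_J(q_B) into its own profit: π_B = q_B(317 - 3q_B - (263 - 3q_B)/2) - 9q_B = (371/2 - (3/2)q_B)q_B - 9q_B.
The leader's first-order condition 353/2 - 3q_B = 0 yields q_B = 353/6.
Then q_J = (263 - 3·(353/6))/6 = 173/12.
Price P = 317 - 3·(293/4) = 389/4.
Bastion's profit: (389/4 - 9)·(353/6) = 5192.0417.

5192.04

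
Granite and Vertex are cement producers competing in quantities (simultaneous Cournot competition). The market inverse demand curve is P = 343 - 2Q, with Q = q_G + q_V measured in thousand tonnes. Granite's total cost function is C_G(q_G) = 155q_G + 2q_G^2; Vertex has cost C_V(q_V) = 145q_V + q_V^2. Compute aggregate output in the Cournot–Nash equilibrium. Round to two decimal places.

Granite's profit: π_G = (343 - 2Q)q_G - (155q_G + 2q_G²). Setting ∂π_G/∂q_G = 0: 188 - 8q_G - 2(q_V) = 0.
Vertex's first-order condition: 198 - 6q_V - 2(q_G) = 0.
So q_G = (188 - 2q_V)/8 and q_V = (198 - 2q_G)/6.
Substituting one into the other gives q_G = 183/11 and q_V = 302/11.
Total output Q = 183/11 + 302/11 = 485/11.

44.09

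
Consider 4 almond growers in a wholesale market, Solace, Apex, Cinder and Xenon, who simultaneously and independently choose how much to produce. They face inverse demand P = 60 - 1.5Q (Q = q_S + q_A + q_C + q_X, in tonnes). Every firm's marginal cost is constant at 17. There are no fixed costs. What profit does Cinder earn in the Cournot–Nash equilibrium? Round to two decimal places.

49.31

Each firm earns π_i = (60 - 1.5Q)q_i - 17q_i.
Setting ∂π_i/∂q_i = 0 with rivals' quantities fixed: 43 - 3q_i - (3/2)·Σ_{j≠i} q_j = 0.
With identical firms every q_j equals q_i, so Σ_{j≠i} q_j = 3q_i and 43 = (15/2)q_i, giving q_i = 86/15.
Price P = 60 - (3/2)·(344/15) = 128/5.
Cinder's profit: (128/5 - 17)·(86/15) = 49.3067.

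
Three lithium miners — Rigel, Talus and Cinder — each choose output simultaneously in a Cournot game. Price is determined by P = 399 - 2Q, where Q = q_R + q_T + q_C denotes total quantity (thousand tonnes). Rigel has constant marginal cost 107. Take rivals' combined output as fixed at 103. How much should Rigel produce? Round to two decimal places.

21.50

With rivals' combined output fixed at 103, Rigel's profit is π_R = (399 - 2·103 - 2q_R)q_R - (107q_R) = (193 - 2q_R)q_R - (107q_R).
∂π_R/∂q_R = 86 - 4q_R = 0, so q_R = 43/2.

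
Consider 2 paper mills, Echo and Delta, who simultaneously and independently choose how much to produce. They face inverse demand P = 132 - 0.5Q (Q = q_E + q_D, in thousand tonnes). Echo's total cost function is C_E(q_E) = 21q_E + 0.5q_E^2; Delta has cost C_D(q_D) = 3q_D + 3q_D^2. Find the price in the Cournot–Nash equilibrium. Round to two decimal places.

Echo's profit: π_E = (132 - 0.5Q)q_E - (21q_E + (1/2)q_E²). Setting ∂π_E/∂q_E = 0: 111 - 2q_E - (1/2)(q_D) = 0.
Delta's first-order condition: 129 - 7q_D - (1/2)(q_E) = 0.
So q_E = (111 - (1/2)q_D)/2 and q_D = (129 - (1/2)q_E)/7.
Solving the pair: q_E = 570/11, q_D = 162/11.
Total output Q = 732/11, so price P = 132 - (1/2)·(732/11) = 1086/11.

98.73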